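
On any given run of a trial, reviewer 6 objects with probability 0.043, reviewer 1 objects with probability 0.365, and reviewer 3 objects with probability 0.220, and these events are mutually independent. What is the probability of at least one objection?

0.5259979

Independence gives P(none) = ∏(1 − pᵢ).
P(none) = (1 − 0.043) × (1 − 0.365) × (1 − 0.220) = 0.957 × 0.635 × 0.780 = 0.4740021
P(at least one) = 1 − 0.4740021 = 0.5259979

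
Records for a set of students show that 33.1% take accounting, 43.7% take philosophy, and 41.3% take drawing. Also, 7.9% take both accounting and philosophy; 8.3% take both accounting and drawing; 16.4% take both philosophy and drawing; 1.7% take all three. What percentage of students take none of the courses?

12.8%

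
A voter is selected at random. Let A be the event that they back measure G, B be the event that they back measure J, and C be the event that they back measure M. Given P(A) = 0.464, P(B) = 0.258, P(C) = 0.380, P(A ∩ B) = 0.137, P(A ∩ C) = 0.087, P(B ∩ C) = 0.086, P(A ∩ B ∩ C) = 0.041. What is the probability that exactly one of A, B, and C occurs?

Using the inclusion–exclusion count for exactly one event:
P(exactly one) = 0.464 + 0.258 + 0.380 − 2·0.137 − 2·0.087 − 2·0.086 + 3·0.041 = 0.605

0.605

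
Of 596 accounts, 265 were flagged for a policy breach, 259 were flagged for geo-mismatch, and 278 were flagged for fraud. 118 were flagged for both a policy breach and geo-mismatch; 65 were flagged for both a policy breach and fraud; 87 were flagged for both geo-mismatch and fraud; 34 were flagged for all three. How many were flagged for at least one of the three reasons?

Inclusion–exclusion gives
|union| = 265 + 259 + 278 − 118 − 65 − 87 + 34 = 566

566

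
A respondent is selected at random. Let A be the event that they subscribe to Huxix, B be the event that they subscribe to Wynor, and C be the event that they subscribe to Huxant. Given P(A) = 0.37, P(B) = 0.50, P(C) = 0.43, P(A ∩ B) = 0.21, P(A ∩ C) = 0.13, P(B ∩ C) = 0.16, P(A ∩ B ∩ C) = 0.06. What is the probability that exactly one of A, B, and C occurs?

Using the inclusion–exclusion count for exactly one event:
P(exactly one) = 0.37 + 0.50 + 0.43 − 2·0.21 − 2·0.13 − 2·0.16 + 3·0.06 = 0.48

0.48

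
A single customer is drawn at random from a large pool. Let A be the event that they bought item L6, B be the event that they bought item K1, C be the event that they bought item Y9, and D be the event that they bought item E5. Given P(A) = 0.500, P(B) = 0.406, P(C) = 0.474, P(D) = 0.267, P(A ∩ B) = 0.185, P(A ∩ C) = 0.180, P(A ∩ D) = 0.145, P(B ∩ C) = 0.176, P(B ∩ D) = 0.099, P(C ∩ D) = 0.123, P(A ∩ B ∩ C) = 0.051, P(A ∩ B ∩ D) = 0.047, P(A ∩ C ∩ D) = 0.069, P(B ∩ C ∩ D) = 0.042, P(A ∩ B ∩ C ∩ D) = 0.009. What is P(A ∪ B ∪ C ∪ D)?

0.939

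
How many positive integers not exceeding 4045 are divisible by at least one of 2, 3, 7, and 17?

floor(4045/2) + floor(4045/3) + floor(4045/7) + floor(4045/17) − floor(4045/6) − floor(4045/14) − floor(4045/34) − floor(4045/21) − floor(4045/51) − floor(4045/119) + floor(4045/42) + floor(4045/102) + floor(4045/238) + floor(4045/357) − floor(4045/714) = 2022 + 1348 + 577 + 237 − 674 − 288 − 118 − 192 − 79 − 33 + 96 + 39 + 16 + 11 − 5 = 2957

2957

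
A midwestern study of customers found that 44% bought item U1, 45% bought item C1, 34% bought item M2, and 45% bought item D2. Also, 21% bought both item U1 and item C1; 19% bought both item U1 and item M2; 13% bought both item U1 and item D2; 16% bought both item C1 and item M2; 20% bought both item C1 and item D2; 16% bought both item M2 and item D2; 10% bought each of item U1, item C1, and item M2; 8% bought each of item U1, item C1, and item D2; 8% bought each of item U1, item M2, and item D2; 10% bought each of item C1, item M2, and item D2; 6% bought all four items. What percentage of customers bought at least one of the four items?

93%

P(union) = 44 + 45 + 34 + 45 − 21 − 19 − 13 − 16 − 20 − 16 + 10 + 8 + 8 + 10 − 6 = 93%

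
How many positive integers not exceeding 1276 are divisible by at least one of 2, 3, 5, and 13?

Apply inclusion-exclusion:
floor(1276/2) + floor(1276/3) + floor(1276/5) + floor(1276/13) − floor(1276/6) − floor(1276/10) − floor(1276/26) − floor(1276/15) − floor(1276/39) − floor(1276/65) + floor(1276/30) + floor(1276/78) + floor(1276/130) + floor(1276/195) − floor(1276/390) = 638 + 425 + 255 + 98 − 212 − 127 − 49 − 85 − 32 − 19 + 42 + 16 + 9 + 6 − 3 = 962

962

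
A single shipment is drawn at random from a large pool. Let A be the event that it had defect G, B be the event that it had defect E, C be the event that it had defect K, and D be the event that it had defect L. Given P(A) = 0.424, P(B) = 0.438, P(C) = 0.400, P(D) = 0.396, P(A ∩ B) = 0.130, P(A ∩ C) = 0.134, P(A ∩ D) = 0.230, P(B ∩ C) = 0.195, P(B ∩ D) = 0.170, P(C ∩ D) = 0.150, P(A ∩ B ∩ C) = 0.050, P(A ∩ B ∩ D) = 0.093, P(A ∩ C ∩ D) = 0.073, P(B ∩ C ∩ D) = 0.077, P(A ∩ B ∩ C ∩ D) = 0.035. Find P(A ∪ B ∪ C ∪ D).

0.907

P(A ∪ B ∪ C ∪ D) = 0.424 + 0.438 + 0.400 + 0.396 − 0.130 − 0.134 − 0.230 − 0.195 − 0.170 − 0.150 + 0.050 + 0.093 + 0.073 + 0.077 − 0.035 = 0.907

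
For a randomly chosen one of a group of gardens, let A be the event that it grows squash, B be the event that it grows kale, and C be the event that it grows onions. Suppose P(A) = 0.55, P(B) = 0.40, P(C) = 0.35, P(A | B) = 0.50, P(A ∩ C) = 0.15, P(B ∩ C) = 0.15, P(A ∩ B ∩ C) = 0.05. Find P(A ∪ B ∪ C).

0.85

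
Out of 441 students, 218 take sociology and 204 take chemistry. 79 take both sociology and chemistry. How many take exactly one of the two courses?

|exactly one| = 218 + 204 − 2·79 = 264

264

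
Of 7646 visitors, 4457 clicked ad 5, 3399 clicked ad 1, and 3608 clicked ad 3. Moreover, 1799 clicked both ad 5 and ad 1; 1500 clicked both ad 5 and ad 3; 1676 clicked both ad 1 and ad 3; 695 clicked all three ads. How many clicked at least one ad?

Using inclusion–exclusion:
|union| = 4457 + 3399 + 3608 − 1799 − 1500 − 1676 + 695 = 7184

7184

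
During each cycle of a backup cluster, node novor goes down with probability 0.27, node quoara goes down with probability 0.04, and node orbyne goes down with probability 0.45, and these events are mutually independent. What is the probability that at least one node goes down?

0.61456

Since the events are independent, P(none) is the product of the individual non-occurrence probabilities.
P(none) = (1 − 0.27) × (1 − 0.04) × (1 − 0.45) = 0.73 × 0.96 × 0.55 = 0.38544
P(at least one) = 1 − 0.38544 = 0.61456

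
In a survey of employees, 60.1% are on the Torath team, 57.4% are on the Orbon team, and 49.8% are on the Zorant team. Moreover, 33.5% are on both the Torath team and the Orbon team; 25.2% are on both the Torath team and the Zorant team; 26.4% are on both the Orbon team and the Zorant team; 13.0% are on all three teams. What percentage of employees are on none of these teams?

4.8%

P(union) = 60.1 + 57.4 + 49.8 − 33.5 − 25.2 − 26.4 + 13.0 = 95.2%
P(none) = 100% − 95.2% = 4.8%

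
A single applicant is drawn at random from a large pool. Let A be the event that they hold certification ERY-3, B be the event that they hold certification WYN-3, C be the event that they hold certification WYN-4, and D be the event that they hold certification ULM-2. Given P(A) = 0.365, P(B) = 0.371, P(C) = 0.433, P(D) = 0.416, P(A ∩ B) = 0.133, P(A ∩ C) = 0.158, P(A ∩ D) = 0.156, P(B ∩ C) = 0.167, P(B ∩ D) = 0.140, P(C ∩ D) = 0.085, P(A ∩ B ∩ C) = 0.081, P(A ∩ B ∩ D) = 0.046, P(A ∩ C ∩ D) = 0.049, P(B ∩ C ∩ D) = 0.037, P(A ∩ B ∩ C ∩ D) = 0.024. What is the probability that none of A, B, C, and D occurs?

0.065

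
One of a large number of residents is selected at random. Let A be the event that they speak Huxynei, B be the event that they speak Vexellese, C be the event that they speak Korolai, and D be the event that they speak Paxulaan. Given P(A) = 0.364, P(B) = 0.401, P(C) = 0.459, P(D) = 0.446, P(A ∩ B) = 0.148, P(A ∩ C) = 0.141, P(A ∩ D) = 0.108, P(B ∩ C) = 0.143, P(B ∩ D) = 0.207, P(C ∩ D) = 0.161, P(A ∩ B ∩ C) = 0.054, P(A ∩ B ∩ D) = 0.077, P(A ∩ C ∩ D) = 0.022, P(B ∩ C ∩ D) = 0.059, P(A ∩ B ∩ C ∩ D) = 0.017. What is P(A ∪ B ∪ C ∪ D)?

0.957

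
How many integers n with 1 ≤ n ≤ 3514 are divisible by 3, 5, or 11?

1810

floor(3514/3) + floor(3514/5) + floor(3514/11) − floor(3514/15) − floor(3514/33) − floor(3514/55) + floor(3514/165) = 1171 + 702 + 319 − 234 − 106 − 63 + 21 = 1810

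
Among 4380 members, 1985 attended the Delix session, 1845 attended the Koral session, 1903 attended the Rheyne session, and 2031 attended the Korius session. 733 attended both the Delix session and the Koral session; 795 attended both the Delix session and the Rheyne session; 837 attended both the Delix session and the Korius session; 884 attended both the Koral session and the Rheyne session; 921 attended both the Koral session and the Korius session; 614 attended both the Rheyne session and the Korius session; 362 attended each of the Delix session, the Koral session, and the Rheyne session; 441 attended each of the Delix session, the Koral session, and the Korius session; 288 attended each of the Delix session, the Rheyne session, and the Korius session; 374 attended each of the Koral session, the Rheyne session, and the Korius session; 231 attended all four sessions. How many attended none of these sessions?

166

|at least one| = 1985 + 1845 + 1903 + 2031 − 733 − 795 − 837 − 884 − 921 − 614 + 362 + 441 + 288 + 374 − 231 = 4214
None: 4380 − 4214 = 166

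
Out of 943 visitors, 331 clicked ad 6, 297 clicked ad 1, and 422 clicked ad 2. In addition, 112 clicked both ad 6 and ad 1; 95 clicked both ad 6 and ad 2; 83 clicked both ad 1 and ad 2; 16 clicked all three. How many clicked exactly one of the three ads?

518

Using the inclusion–exclusion count for exactly one event:
N(exactly one) = 331 + 297 + 422 − 2·112 − 2·95 − 2·83 + 3·16 = 518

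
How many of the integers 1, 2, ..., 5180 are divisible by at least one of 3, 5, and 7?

2812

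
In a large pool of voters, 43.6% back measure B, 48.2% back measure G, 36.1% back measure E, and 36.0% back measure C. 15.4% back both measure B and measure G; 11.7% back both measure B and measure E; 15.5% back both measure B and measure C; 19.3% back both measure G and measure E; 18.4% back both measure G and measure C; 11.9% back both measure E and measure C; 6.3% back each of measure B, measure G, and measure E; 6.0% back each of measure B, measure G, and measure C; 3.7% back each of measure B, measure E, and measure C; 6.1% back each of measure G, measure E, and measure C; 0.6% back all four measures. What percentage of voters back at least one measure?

By inclusion–exclusion:
P(union) = 43.6 + 48.2 + 36.1 + 36.0 − 15.4 − 11.7 − 15.5 − 19.3 − 18.4 − 11.9 + 6.3 + 6.0 + 3.7 + 6.1 − 0.6 = 93.2%

93.2%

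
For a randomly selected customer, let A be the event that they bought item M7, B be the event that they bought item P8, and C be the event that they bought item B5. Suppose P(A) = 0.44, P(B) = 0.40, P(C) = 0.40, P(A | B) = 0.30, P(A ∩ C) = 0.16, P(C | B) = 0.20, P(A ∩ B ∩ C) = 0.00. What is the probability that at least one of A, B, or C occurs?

P(A ∩ B) = P(B)·P(A|B) = 0.40 × 0.30 = 0.12
P(B ∩ C) = P(B)·P(C|B) = 0.40 × 0.20 = 0.08
P(A ∪ B ∪ C) = 0.44 + 0.40 + 0.40 − 0.12 − 0.16 − 0.08 + 0.00 = 0.88

0.88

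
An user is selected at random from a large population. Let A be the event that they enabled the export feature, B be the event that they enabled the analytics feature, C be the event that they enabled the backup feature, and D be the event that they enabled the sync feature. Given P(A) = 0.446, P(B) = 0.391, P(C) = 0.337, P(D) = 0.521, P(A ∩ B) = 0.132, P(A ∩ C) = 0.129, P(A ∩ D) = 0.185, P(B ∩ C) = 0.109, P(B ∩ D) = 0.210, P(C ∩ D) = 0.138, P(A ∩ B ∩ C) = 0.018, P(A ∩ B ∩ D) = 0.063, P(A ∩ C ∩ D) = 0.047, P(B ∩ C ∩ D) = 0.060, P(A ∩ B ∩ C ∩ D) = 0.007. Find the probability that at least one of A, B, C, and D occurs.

0.973

P(A ∪ B ∪ C ∪ D) = 0.446 + 0.391 + 0.337 + 0.521 − 0.132 − 0.129 − 0.185 − 0.109 − 0.210 − 0.138 + 0.018 + 0.063 + 0.047 + 0.060 − 0.007 = 0.973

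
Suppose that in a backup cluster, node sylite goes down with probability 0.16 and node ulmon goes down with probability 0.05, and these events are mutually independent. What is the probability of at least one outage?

Since the events are independent, P(none) is the product of the individual non-occurrence probabilities.
P(none) = (1 − 0.16) × (1 − 0.05) = 0.84 × 0.95 = 0.798
P(at least one) = 1 − 0.798 = 0.202

0.202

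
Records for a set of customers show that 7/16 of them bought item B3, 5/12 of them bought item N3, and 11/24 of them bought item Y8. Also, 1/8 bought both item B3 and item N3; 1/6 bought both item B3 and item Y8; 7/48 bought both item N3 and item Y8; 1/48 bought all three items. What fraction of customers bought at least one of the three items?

43/48

P(union) = 7/16 + 5/12 + 11/24 − 1/8 − 1/6 − 7/48 + 1/48 = 43/48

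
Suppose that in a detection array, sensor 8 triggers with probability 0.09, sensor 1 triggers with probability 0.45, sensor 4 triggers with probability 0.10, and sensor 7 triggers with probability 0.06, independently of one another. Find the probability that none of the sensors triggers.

0.423423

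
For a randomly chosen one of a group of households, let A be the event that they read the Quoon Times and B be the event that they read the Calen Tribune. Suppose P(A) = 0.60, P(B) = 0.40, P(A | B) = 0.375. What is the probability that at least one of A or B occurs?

P(A ∩ B) = P(B)·P(A|B) = 0.40 × 0.375 = 0.15
Inclusion–exclusion gives
P(A ∪ B) = 0.60 + 0.40 − 0.15 = 0.85

0.85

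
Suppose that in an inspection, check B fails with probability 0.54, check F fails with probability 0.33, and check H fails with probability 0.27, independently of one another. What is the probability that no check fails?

P(none) = (1 − 0.54) × (1 − 0.33) × (1 − 0.27) = 0.46 × 0.67 × 0.73 = 0.224986

0.224986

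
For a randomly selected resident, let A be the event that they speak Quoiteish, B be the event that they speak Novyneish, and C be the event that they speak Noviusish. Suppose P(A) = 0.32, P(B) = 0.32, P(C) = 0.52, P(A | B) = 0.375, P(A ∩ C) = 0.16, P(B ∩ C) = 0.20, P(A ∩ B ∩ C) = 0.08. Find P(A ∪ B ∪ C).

P(A ∩ B) = P(B)·P(A|B) = 0.32 × 0.375 = 0.12
Inclusion–exclusion gives
P(A ∪ B ∪ C) = 0.32 + 0.32 + 0.52 − 0.12 − 0.16 − 0.20 + 0.08 = 0.76

0.76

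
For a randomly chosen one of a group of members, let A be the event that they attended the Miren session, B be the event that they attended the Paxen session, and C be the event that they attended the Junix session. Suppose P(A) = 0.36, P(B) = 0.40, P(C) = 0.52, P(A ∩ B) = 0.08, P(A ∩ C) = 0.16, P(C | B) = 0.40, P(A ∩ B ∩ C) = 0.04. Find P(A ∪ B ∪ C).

0.92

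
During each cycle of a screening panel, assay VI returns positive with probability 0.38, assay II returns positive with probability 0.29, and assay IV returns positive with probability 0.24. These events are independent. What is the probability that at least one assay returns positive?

P(none) = (1 − 0.38) × (1 − 0.29) × (1 − 0.24) = 0.62 × 0.71 × 0.76 = 0.334552
P(at least one) = 1 − 0.334552 = 0.665448

0.665448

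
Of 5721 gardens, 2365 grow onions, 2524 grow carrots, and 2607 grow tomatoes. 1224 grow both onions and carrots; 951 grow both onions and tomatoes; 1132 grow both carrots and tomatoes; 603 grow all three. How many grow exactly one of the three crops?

Using the inclusion–exclusion count for exactly one event:
N(exactly one) = 2365 + 2524 + 2607 − 2·1224 − 2·951 − 2·1132 + 3·603 = 2691

2691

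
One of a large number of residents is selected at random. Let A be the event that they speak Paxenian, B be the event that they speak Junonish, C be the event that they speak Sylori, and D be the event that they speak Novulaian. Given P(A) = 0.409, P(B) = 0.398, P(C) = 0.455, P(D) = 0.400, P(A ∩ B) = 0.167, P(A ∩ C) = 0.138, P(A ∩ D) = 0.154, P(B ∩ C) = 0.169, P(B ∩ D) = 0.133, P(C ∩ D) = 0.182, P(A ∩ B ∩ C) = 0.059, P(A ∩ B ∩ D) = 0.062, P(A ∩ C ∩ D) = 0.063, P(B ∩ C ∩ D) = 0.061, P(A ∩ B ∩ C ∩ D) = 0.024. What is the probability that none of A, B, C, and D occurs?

Inclusion–exclusion gives
P(A ∪ B ∪ C ∪ D) = 0.409 + 0.398 + 0.455 + 0.400 − 0.167 − 0.138 − 0.154 − 0.169 − 0.133 − 0.182 + 0.059 + 0.062 + 0.063 + 0.061 − 0.024 = 0.940
P(none) = 1 − 0.940 = 0.060

0.060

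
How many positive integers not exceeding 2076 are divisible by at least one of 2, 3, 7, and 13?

1529

Using inclusion–exclusion:
floor(2076/2) + floor(2076/3) + floor(2076/7) + floor(2076/13) − floor(2076/6) − floor(2076/14) − floor(2076/26) − floor(2076/21) − floor(2076/39) − floor(2076/91) + floor(2076/42) + floor(2076/78) + floor(2076/182) + floor(2076/273) − floor(2076/546) = 1038 + 692 + 296 + 159 − 346 − 148 − 79 − 98 − 53 − 22 + 49 + 26 + 11 + 7 − 3 = 1529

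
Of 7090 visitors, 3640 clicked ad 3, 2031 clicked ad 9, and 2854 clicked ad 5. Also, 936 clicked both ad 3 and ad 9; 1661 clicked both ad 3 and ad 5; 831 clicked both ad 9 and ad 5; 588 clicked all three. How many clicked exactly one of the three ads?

3433

|exactly one| = 3640 + 2031 + 2854 − 2·936 − 2·1661 − 2·831 + 3·588 = 3433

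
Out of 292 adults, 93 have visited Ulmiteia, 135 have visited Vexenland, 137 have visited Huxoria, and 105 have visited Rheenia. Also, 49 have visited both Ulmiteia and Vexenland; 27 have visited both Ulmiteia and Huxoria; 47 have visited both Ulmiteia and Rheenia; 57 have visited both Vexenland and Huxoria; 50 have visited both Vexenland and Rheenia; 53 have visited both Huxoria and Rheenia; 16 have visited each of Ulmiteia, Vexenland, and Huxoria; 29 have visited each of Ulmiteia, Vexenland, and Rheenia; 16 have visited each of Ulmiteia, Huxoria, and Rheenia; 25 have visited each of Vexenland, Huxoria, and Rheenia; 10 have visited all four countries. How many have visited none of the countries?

|at least one| = 93 + 135 + 137 + 105 − 49 − 27 − 47 − 57 − 50 − 53 + 16 + 29 + 16 + 25 − 10 = 263
None: 292 − 263 = 29

29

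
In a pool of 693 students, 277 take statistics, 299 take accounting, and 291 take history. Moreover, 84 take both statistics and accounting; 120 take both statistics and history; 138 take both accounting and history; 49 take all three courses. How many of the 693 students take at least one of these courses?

|at least one| = 277 + 299 + 291 − 84 − 120 − 138 + 49 = 574

574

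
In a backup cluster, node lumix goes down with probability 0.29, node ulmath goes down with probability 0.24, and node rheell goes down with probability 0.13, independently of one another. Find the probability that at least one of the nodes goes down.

0.530548

P(none) = (1 − 0.29) × (1 − 0.24) × (1 − 0.13) = 0.71 × 0.76 × 0.87 = 0.469452
P(at least one) = 1 − 0.469452 = 0.530548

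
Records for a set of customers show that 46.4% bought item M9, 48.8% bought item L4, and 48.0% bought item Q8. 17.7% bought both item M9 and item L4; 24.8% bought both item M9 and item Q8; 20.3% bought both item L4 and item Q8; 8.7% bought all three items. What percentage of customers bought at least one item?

P(at least one) = 46.4 + 48.8 + 48.0 − 17.7 − 24.8 − 20.3 + 8.7 = 89.1%

89.1%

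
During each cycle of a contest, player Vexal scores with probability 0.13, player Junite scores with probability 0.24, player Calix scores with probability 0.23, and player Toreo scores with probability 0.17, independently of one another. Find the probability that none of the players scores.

0.42257292

Independence gives P(none) = ∏(1 − pᵢ).
P(none) = (1 − 0.13) × (1 − 0.24) × (1 − 0.23) × (1 − 0.17) = 0.87 × 0.76 × 0.77 × 0.83 = 0.42257292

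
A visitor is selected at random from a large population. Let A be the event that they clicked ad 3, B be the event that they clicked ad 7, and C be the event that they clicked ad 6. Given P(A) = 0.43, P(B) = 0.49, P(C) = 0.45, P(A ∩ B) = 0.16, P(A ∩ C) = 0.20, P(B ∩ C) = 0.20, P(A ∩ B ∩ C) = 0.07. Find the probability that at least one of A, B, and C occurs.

0.88

Using inclusion–exclusion:
P(A ∪ B ∪ C) = 0.43 + 0.49 + 0.45 − 0.16 − 0.20 − 0.20 + 0.07 = 0.88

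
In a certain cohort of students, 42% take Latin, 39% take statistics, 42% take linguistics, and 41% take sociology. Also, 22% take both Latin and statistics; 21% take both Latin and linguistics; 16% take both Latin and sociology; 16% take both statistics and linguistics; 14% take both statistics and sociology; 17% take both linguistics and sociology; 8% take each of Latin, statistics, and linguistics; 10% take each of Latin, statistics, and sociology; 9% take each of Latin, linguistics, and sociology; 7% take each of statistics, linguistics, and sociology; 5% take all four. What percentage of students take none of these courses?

Apply inclusion-exclusion:
P(at least one) = 42 + 39 + 42 + 41 − 22 − 21 − 16 − 16 − 14 − 17 + 8 + 10 + 9 + 7 − 5 = 87%
P(none) = 100% − 87% = 13%

13%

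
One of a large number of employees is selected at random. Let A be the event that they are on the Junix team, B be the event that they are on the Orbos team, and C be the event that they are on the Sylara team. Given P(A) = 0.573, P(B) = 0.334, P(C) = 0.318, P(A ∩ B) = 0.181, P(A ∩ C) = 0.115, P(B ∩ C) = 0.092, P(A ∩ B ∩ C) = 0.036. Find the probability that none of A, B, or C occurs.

Using inclusion–exclusion:
P(A ∪ B ∪ C) = 0.573 + 0.334 + 0.318 − 0.181 − 0.115 − 0.092 + 0.036 = 0.873
P(none) = 1 − 0.873 = 0.127

0.127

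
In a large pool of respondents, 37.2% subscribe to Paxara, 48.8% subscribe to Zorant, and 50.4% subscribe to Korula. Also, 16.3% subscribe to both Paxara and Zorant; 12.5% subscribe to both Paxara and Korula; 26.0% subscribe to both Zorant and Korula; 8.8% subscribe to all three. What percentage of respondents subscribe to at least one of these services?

90.4%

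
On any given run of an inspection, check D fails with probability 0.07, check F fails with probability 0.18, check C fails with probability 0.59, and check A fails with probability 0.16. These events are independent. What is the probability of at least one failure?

P(none) = (1 − 0.07) × (1 − 0.18) × (1 − 0.59) × (1 − 0.16) = 0.93 × 0.82 × 0.41 × 0.84 = 0.26263944
P(at least one) = 1 − 0.26263944 = 0.73736056

0.73736056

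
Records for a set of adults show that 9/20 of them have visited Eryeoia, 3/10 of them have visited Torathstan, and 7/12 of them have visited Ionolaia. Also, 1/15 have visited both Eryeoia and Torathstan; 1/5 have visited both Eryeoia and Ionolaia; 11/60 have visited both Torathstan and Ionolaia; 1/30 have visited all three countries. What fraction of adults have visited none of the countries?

1/12

P(union) = 9/20 + 3/10 + 7/12 − 1/15 − 1/5 − 11/60 + 1/30 = 11/12
P(none) = 1 − 11/12 = 1/12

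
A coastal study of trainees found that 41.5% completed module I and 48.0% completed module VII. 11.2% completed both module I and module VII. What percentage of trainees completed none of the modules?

P(≥1) = 41.5 + 48.0 − 11.2 = 78.3%
P(none) = 100% − 78.3% = 21.7%

21.7%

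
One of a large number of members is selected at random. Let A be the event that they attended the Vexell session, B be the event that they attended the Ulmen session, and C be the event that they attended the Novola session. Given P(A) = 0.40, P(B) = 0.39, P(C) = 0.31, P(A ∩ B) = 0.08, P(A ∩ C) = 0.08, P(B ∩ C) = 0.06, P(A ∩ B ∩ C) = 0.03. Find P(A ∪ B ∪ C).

0.91

P(A ∪ B ∪ C) = 0.40 + 0.39 + 0.31 − 0.08 − 0.08 − 0.06 + 0.03 = 0.91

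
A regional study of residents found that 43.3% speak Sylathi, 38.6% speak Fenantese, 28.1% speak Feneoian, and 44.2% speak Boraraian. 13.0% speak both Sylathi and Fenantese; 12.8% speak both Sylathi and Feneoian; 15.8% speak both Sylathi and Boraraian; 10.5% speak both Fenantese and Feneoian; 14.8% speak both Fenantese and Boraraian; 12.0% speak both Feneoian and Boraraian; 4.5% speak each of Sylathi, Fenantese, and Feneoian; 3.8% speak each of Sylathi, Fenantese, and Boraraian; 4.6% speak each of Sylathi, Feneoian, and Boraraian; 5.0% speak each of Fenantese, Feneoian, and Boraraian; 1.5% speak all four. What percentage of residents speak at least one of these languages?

91.7%

By inclusion-exclusion,
P(at least one) = 43.3 + 38.6 + 28.1 + 44.2 − 13.0 − 12.8 − 15.8 − 10.5 − 14.8 − 12.0 + 4.5 + 3.8 + 4.6 + 5.0 − 1.5 = 91.7%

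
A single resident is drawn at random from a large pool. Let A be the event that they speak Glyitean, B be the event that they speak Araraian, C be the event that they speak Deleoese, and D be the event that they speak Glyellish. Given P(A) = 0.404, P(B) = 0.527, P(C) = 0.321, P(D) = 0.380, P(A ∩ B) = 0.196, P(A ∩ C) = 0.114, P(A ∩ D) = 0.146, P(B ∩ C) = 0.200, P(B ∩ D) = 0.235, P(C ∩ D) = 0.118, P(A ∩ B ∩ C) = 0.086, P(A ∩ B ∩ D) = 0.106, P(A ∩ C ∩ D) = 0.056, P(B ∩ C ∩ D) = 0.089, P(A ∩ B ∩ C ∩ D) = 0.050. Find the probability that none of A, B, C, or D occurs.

By inclusion-exclusion,
P(A ∪ B ∪ C ∪ D) = 0.404 + 0.527 + 0.321 + 0.380 − 0.196 − 0.114 − 0.146 − 0.200 − 0.235 − 0.118 + 0.086 + 0.106 + 0.056 + 0.089 − 0.050 = 0.910
P(none) = 1 − 0.910 = 0.090

0.090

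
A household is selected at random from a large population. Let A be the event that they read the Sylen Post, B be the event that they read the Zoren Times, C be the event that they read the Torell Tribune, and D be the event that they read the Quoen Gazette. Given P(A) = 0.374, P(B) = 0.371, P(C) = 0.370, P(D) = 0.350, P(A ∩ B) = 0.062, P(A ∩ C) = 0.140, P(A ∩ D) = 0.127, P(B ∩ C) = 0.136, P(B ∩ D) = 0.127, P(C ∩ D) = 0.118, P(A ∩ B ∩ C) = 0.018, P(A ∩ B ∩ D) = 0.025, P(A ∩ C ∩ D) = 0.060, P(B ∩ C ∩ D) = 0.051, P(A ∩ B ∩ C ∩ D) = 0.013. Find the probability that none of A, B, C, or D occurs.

0.104

Apply inclusion-exclusion:
P(A ∪ B ∪ C ∪ D) = 0.374 + 0.371 + 0.370 + 0.350 − 0.062 − 0.140 − 0.127 − 0.136 − 0.127 − 0.118 + 0.018 + 0.025 + 0.060 + 0.051 − 0.013 = 0.896
P(none) = 1 − 0.896 = 0.104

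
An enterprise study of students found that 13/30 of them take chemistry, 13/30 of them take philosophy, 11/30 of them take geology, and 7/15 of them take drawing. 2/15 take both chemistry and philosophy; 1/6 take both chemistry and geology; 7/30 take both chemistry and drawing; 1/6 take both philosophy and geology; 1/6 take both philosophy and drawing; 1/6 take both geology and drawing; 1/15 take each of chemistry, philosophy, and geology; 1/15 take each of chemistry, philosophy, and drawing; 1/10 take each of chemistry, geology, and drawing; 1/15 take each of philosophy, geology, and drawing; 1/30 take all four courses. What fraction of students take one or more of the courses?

14/15

By inclusion-exclusion,
P(≥1) = 13/30 + 13/30 + 11/30 + 7/15 − 2/15 − 1/6 − 7/30 − 1/6 − 1/6 − 1/6 + 1/15 + 1/15 + 1/10 + 1/15 − 1/30 = 14/15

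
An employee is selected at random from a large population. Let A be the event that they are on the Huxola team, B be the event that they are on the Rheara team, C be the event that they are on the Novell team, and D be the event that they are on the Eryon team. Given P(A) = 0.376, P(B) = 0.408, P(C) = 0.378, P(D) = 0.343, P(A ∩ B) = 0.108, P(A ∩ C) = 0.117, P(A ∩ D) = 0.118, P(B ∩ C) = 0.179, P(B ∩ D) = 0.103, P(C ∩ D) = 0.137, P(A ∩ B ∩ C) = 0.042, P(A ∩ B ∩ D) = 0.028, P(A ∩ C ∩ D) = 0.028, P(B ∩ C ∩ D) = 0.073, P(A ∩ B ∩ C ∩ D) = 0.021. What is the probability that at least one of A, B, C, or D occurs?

0.893

P(A ∪ B ∪ C ∪ D) = 0.376 + 0.408 + 0.378 + 0.343 − 0.108 − 0.117 − 0.118 − 0.179 − 0.103 − 0.137 + 0.042 + 0.028 + 0.028 + 0.073 − 0.021 = 0.893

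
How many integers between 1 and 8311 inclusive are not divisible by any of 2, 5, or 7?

4155 + 1662 + 1187 − 831 − 593 − 237 + 118 = 5461
8311 − 5461 = 2850

2850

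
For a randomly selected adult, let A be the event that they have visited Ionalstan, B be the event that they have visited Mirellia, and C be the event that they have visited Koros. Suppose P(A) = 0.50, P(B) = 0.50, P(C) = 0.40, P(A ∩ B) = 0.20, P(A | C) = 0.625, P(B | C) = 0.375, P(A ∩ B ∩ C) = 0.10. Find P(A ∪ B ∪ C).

0.90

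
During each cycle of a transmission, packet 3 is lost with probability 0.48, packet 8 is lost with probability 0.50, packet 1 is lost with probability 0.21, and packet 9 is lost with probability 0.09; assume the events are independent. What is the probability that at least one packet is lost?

Since the events are independent, P(none) is the product of the individual non-occurrence probabilities.
P(none) = (1 − 0.48) × (1 − 0.50) × (1 − 0.21) × (1 − 0.09) = 0.52 × 0.50 × 0.79 × 0.91 = 0.186914
P(at least one) = 1 − 0.186914 = 0.813086

0.813086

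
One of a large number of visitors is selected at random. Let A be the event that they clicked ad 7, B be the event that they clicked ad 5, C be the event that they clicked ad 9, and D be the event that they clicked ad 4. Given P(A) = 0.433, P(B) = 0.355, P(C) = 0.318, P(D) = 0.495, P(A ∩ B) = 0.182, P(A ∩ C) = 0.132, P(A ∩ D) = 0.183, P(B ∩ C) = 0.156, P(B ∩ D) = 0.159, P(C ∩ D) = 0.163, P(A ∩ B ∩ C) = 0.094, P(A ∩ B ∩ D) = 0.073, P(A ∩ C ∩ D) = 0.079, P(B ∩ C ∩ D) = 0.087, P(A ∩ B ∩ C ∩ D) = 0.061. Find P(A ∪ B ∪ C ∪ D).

Inclusion–exclusion gives
P(A ∪ B ∪ C ∪ D) = 0.433 + 0.355 + 0.318 + 0.495 − 0.182 − 0.132 − 0.183 − 0.156 − 0.159 − 0.163 + 0.094 + 0.073 + 0.079 + 0.087 − 0.061 = 0.898

0.898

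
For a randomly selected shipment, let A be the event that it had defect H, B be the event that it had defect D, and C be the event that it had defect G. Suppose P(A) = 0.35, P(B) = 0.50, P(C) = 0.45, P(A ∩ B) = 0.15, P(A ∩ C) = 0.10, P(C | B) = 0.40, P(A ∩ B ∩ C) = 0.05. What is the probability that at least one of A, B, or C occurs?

0.90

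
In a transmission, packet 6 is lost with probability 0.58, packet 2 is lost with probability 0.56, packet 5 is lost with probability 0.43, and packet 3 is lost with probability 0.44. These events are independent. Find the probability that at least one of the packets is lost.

0.94101184

Independence gives P(none) = ∏(1 − pᵢ).
P(none) = (1 − 0.58) × (1 − 0.56) × (1 − 0.43) × (1 − 0.44) = 0.42 × 0.44 × 0.57 × 0.56 = 0.05898816
P(at least one) = 1 − 0.05898816 = 0.94101184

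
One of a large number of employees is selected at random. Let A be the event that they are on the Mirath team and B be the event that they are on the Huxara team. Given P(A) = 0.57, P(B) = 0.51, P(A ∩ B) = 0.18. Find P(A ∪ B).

P(A ∪ B) = 0.57 + 0.51 − 0.18 = 0.90

0.90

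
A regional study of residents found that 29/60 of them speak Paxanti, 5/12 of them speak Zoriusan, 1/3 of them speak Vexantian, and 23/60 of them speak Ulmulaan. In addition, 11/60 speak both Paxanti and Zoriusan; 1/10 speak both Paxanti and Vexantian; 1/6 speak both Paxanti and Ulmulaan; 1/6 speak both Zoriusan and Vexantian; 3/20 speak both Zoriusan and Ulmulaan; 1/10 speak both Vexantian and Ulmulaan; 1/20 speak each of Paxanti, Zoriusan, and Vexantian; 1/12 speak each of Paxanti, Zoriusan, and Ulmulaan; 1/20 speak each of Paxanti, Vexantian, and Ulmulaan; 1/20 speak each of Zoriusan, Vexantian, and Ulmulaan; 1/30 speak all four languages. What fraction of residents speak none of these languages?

By inclusion-exclusion,
P(at least one) = 29/60 + 5/12 + 1/3 + 23/60 − 11/60 − 1/10 − 1/6 − 1/6 − 3/20 − 1/10 + 1/20 + 1/12 + 1/20 + 1/20 − 1/30 = 19/20
P(none) = 1 − 19/20 = 1/20

1/20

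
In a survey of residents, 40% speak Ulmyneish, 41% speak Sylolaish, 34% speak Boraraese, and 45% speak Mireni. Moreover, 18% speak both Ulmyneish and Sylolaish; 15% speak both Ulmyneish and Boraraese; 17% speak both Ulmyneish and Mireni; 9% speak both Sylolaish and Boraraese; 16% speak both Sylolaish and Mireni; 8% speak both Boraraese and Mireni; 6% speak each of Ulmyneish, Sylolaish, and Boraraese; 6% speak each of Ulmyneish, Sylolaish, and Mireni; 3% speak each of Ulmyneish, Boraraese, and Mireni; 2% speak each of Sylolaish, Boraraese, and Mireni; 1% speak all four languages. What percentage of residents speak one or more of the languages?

93%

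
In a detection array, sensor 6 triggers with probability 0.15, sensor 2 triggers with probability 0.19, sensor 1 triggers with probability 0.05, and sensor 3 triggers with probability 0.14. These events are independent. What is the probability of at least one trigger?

Independence gives P(none) = ∏(1 − pᵢ).
P(none) = (1 − 0.15) × (1 − 0.19) × (1 − 0.05) × (1 − 0.14) = 0.85 × 0.81 × 0.95 × 0.86 = 0.5625045
P(at least one) = 1 − 0.5625045 = 0.4374955

0.4374955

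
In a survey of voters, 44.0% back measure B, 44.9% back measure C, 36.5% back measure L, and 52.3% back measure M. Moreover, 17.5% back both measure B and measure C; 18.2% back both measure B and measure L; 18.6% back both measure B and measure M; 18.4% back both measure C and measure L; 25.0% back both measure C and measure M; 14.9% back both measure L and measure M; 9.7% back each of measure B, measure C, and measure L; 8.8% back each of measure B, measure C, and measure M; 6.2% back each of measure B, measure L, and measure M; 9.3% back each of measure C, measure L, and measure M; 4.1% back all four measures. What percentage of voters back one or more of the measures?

95.0%

P(union) = 44.0 + 44.9 + 36.5 + 52.3 − 17.5 − 18.2 − 18.6 − 18.4 − 25.0 − 14.9 + 9.7 + 8.8 + 6.2 + 9.3 − 4.1 = 95.0%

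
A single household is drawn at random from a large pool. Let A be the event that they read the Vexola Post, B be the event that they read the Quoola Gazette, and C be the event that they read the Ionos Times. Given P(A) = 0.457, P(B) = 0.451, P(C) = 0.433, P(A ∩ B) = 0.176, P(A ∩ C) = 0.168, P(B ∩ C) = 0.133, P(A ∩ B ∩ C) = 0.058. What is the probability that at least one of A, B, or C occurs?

0.922

By inclusion–exclusion:
P(A ∪ B ∪ C) = 0.457 + 0.451 + 0.433 − 0.176 − 0.168 − 0.133 + 0.058 = 0.922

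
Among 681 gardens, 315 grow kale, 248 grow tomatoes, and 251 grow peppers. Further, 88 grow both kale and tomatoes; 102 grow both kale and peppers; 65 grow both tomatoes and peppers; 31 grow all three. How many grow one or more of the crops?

590

|at least one| = 315 + 248 + 251 − 88 − 102 − 65 + 31 = 590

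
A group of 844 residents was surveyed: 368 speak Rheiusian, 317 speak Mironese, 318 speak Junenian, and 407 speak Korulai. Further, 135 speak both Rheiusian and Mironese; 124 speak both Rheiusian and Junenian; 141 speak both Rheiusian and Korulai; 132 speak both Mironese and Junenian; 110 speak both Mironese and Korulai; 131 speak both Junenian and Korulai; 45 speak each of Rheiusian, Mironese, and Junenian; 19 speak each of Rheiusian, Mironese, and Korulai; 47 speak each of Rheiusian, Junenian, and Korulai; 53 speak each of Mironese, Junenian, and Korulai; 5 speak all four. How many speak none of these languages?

48

By inclusion–exclusion:
|at least one| = 368 + 317 + 318 + 407 − 135 − 124 − 141 − 132 − 110 − 131 + 45 + 19 + 47 + 53 − 5 = 796
None: 844 − 796 = 48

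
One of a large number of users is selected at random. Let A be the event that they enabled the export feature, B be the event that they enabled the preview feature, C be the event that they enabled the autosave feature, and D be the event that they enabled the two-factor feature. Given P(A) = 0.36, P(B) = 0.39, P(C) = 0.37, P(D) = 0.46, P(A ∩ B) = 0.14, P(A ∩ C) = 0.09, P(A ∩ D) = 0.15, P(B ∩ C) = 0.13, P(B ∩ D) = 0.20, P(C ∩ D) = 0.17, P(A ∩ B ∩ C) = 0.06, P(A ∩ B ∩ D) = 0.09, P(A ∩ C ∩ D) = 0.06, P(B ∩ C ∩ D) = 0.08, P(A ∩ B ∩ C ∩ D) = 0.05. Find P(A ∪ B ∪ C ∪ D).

0.94

By inclusion–exclusion:
P(A ∪ B ∪ C ∪ D) = 0.36 + 0.39 + 0.37 + 0.46 − 0.14 − 0.09 − 0.15 − 0.13 − 0.20 − 0.17 + 0.06 + 0.09 + 0.06 + 0.08 − 0.05 = 0.94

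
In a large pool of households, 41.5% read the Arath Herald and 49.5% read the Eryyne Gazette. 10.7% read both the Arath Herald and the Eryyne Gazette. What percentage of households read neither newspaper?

By inclusion-exclusion,
P(union) = 41.5 + 49.5 − 10.7 = 80.3%
P(none) = 100% − 80.3% = 19.7%

19.7%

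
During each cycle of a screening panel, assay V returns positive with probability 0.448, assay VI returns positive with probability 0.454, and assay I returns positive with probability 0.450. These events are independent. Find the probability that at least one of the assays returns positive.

P(none) = (1 − 0.448) × (1 − 0.454) × (1 − 0.450) = 0.552 × 0.546 × 0.550 = 0.1657656
P(at least one) = 1 − 0.1657656 = 0.8342344

0.8342344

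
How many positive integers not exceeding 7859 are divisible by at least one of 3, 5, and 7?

⌊7859/3⌋ + ⌊7859/5⌋ + ⌊7859/7⌋ − ⌊7859/15⌋ − ⌊7859/21⌋ − ⌊7859/35⌋ + ⌊7859/105⌋ = 2619 + 1571 + 1122 − 523 − 374 − 224 + 74 = 4265

4265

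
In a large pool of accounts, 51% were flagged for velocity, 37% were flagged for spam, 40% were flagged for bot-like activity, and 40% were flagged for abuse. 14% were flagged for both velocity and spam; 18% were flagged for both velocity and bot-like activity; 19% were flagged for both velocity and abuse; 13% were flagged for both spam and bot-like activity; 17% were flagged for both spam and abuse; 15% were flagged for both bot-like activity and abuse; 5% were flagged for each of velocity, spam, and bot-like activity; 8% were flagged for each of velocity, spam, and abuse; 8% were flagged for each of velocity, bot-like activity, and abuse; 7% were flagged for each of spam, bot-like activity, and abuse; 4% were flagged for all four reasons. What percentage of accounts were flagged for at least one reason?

96%

Inclusion–exclusion gives
P(≥1) = 51 + 37 + 40 + 40 − 14 − 18 − 19 − 13 − 17 − 15 + 5 + 8 + 8 + 7 − 4 = 96%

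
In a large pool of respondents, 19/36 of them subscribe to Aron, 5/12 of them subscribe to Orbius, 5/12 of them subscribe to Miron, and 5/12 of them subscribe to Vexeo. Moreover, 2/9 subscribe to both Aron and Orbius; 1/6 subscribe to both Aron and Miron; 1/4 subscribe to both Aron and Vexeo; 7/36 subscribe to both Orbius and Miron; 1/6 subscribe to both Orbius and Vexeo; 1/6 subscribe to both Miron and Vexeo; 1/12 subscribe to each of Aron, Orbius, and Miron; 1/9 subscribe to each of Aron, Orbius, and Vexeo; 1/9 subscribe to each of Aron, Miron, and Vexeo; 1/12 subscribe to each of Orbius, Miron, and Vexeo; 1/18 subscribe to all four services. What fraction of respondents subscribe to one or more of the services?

17/18

P(union) = 19/36 + 5/12 + 5/12 + 5/12 − 2/9 − 1/6 − 1/4 − 7/36 − 1/6 − 1/6 + 1/12 + 1/9 + 1/9 + 1/12 − 1/18 = 17/18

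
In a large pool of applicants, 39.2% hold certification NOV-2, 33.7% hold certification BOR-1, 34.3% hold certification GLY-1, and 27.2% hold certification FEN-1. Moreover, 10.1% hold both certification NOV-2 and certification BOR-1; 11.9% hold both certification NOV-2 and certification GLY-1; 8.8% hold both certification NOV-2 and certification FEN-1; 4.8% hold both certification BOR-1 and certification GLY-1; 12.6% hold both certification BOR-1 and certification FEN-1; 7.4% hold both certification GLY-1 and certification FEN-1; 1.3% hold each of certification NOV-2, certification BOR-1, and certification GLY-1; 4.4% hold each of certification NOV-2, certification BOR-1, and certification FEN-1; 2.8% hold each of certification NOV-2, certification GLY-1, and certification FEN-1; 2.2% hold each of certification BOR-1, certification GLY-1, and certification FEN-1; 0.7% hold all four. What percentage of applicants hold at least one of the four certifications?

88.8%

P(≥1) = 39.2 + 33.7 + 34.3 + 27.2 − 10.1 − 11.9 − 8.8 − 4.8 − 12.6 − 7.4 + 1.3 + 4.4 + 2.8 + 2.2 − 0.7 = 88.8%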